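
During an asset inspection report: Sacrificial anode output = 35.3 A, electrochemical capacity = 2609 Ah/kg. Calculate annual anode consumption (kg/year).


Annual consumption = current * hours per year / capacity
Rate = 35.3 * 8760 / 2609 = 118.5 kg/year

118.5 kg/year


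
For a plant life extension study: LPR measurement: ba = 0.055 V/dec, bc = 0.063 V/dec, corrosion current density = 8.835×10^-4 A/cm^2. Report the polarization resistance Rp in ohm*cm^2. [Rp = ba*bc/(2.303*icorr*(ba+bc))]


Apply the Stern-Geary equation: Rp = ba*bc / (2.303*icorr*(ba+bc))
ba*bc = 0.055*0.063 = 0.003465
ba+bc = 0.118; 2.303*icorr*(ba+bc) = 2.303*8.835×10^-4*0.118 = 2.4009466×10^-4
Rp = 0.003465 / 2.4009466×10^-4 = 14.4 ohm*cm^2

14.4 ohm*cm^2


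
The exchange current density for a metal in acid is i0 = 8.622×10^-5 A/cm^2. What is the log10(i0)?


i0 = 8.622×10^-5 A/cm^2
log10(i0) = -4.064

-4.064


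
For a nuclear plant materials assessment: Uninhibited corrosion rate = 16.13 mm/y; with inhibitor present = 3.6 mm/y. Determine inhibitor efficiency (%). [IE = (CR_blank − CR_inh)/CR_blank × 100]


Apply the inhibitor-efficiency definition: IE = (CR_blank − CR_inh)/CR_blank × 100
IE = (16.13 − 3.6) / 16.13 × 100
IE = 12.53 / 16.13 × 100 = 77.7 %

77.7 %


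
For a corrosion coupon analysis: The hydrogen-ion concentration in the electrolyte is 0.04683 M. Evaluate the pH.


pH = −log10[H+]
pH = −log10(0.04683) = 1.33

1.33


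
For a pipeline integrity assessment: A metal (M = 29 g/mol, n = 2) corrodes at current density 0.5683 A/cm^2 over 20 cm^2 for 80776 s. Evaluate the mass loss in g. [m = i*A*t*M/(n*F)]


Apply Faraday's law: m = i*A*t*M / (n*F)
Total charge passed Q = i*A*t = 0.5683*20*80776 = 918100.016 C
m = Q*M/(n*F) = 918100.016*29/(2*96485) = 137.9743 g

137.9743 g


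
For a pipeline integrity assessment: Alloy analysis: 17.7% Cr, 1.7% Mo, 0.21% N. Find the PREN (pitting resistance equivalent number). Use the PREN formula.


Apply the PREN formula: PREN = Cr + 3.3*Mo + 16*N
PREN = 17.7 + 3.3*1.7 + 16*0.21
PREN = 17.7 + 5.61 + 3.36 = 26.67

26.67


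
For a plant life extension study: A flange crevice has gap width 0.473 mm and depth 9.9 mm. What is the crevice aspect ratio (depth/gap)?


Aspect ratio = depth / gap
Ratio = 9.9 / 0.473 = 20.9

20.9


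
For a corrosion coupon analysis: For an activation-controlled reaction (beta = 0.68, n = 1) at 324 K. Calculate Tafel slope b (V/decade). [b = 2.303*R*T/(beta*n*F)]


Apply the Tafel slope relation: b = 2.303*R*T/(beta*n*F)
Numerator: 2.303 * 8.314 * 324 = 6203.67
Denominator: 0.68 * 1 * 96485 = 65609.8
b = 6203.67 / 65609.8 = 0.0946 V/decade

0.0946 V/decade


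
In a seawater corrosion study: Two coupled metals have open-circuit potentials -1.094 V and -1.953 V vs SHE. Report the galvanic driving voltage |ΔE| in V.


Driving voltage is the absolute potential difference.
|ΔE| = |-1.094 − (-1.953)| = 0.859 V

0.859 V


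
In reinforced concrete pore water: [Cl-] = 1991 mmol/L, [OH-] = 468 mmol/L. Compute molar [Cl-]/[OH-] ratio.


Threshold parameter = [Cl-] / [OH-] (molar basis; both in mmol/L, so units cancel)
Ratio = 1991 / 468 = 4.25

4.25


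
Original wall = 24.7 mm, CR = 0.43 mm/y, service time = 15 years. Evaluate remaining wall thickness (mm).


Remaining wall = original − CR × time
t = 24.7 − 0.43*15 = 24.7 − 6.45 = 18.25 mm

18.25 mm


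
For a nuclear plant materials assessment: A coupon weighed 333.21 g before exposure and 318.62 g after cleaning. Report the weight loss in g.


Weight loss = initial − final
WL = 333.21 − 318.62 = 14.59 g

14.59 g


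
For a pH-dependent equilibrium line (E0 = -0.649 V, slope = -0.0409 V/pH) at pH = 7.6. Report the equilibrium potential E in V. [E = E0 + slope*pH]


Apply the Pourbaix line equation: E = E0 + slope*pH
E = -0.649 + (-0.0409)*7.6 = -0.649 + (-0.31084) = -0.95984 V
Rounded to 4 decimal places: E = -0.9598 V

-0.9598 V


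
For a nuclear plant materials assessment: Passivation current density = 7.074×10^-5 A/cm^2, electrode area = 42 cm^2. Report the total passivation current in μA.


I = i_pass * A, then convert A → μA (×10^6)
I = 7.074×10^-5 * 42 * 10^6 = 2971.08 μA

2971.08 μA


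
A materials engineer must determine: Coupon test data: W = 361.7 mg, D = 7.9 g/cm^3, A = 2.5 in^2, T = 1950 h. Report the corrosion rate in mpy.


Apply the mpy weight-loss relation: CR = 534 * W / (D * A * T)
Numerator: 534 * 361.7 = 193147.8
Denominator: 7.9 * 2.5 * 1950 = 38512.5
CR = 193147.8 / 38512.5 = 5.0152 mpy

5.0152 mpy


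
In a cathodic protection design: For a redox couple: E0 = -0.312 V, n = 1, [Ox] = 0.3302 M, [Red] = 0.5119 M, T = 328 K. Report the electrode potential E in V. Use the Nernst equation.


Apply the Nernst equation: E = E0 + (RT/nF)*ln([Ox]/[Red])
Step 1: RT/nF = 8.314*328/(1*96485) = 0.02826338 V
Step 2: [Ox]/[Red] = 0.3302/0.5119 = 0.645048
Step 3: ln(0.645048) = -0.438431
Step 4: correction = 0.02826338 * -0.438431 = -0.012 V
E = -0.312 + -0.012 = -0.324 V

-0.324 V


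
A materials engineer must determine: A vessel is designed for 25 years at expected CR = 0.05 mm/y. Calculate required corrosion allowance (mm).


Corrosion allowance = CR × design life
CA = 0.05 * 25 = 1.25 mm

1.25 mm


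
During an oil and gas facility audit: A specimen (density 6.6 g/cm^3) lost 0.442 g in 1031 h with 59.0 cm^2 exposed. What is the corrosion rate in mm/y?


Apply the mm/y weight-loss relation: CR = 87600 * W / (D * A * T)
Numerator: 87600 * 0.442 = 38719.2
Denominator: 6.6 * 59.0 * 1031 = 401471.4
CR = 38719.2 / 401471.4 = 0.09644 mm/y

0.09644 mm/y


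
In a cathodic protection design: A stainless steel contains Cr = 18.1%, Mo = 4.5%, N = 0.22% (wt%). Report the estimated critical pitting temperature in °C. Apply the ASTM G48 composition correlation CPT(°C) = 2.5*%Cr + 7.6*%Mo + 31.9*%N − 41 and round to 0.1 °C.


Apply the ASTM G48 empirical CPT estimate: CPT(°C) = 2.5*%Cr + 7.6*%Mo + 31.9*%N − 41
2.5*18.1 = 45.25; 7.6*4.5 = 34.2; 31.9*0.22 = 7.018
CPT = 45.25 + 34.2 + 7.018 − 41 = 45.468 °C
Rounded to 0.1 °C: CPT ≈ 45.5 °C

45.5 °C


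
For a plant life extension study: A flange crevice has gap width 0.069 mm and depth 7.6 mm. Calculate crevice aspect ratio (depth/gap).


Aspect ratio = depth / gap
Ratio = 7.6 / 0.069 = 110.1

110.1


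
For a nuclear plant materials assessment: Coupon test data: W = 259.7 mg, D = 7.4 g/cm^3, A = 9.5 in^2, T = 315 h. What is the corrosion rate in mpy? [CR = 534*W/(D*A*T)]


Apply the mpy weight-loss relation: CR = 534 * W / (D * A * T)
Numerator: 534 * 259.7 = 138679.8
Denominator: 7.4 * 9.5 * 315 = 22144.5
CR = 138679.8 / 22144.5 = 6.262 mpy

6.262 mpy


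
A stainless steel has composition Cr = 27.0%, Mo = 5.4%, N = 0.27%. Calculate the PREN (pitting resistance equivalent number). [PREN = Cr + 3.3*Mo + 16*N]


Apply the PREN formula: PREN = Cr + 3.3*Mo + 16*N
PREN = 27.0 + 3.3*5.4 + 16*0.27
PREN = 27.0 + 17.82 + 4.32 = 49.14

49.14


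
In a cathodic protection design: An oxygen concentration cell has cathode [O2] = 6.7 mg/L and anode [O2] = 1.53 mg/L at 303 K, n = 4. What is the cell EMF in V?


Apply the Nernst concentration-cell relation: E = (RT/nF)*ln(C_cathode/C_anode)
RT/nF = 8.314*303/(4*96485) = 0.00652729 V
ln(6.7/1.53) = 1.47684
E = 0.00652729 * 1.47684 = 0.00964 V

0.00964 V


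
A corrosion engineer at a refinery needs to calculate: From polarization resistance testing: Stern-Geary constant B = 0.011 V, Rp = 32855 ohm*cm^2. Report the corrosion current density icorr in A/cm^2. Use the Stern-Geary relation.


Apply the Stern-Geary relation: icorr = B / Rp
icorr = 0.011 / 32855 = 3.348×10^-7 A/cm^2

3.348×10^-7 A/cm^2


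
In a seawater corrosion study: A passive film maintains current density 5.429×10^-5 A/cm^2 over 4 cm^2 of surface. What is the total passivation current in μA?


I = i_pass * A, then convert A → μA (×10^6)
I = 5.429×10^-5 * 4 * 10^6 = 217.16 μA

217.16 μA


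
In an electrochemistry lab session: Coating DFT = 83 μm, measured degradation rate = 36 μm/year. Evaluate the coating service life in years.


Service life = thickness / degradation rate
Life = 83 / 36 = 2.3 years

2.3 years


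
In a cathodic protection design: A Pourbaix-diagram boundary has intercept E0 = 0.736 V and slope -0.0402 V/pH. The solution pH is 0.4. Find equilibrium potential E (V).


Apply the Pourbaix line equation: E = E0 + slope*pH
E = 0.736 + (-0.0402)*0.4 = 0.736 + (-0.01608) = 0.71992 V
Rounded to 3 decimal places: E = 0.720 V

0.720 V


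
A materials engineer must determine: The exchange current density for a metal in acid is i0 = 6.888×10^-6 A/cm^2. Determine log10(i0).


i0 = 6.888×10^-6 A/cm^2
log10(i0) = -5.162

-5.162


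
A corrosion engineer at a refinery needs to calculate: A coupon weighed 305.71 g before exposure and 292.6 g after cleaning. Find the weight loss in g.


Weight loss = initial − final
WL = 305.71 − 292.6 = 13.11 g

13.11 g


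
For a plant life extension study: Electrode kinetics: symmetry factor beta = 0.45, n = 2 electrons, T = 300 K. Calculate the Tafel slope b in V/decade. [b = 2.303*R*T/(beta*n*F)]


Apply the Tafel slope relation: b = 2.303*R*T/(beta*n*F)
Numerator: 2.303 * 8.314 * 300 = 5744.14
Denominator: 0.45 * 2 * 96485 = 86836.5
b = 5744.14 / 86836.5 = 0.0661 V/decade

0.0661 V/decade


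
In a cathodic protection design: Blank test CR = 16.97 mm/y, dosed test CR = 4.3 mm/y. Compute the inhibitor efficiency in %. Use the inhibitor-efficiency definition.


Apply the inhibitor-efficiency definition: IE = (CR_blank − CR_inh)/CR_blank × 100
IE = (16.97 − 4.3) / 16.97 × 100
IE = 12.67 / 16.97 × 100 = 74.7 %

74.7 %


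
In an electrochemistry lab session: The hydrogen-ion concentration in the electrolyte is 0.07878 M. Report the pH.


pH = −log10[H+]
pH = −log10(0.07878) = 1.1

1.1


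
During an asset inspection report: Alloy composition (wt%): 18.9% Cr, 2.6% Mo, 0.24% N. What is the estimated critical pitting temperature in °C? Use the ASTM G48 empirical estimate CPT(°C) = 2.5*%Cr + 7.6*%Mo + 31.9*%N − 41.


Apply the ASTM G48 empirical CPT estimate: CPT(°C) = 2.5*%Cr + 7.6*%Mo + 31.9*%N − 41
2.5*18.9 = 47.25; 7.6*2.6 = 19.76; 31.9*0.24 = 7.656
CPT = 47.25 + 19.76 + 7.656 − 41 = 33.666 °C
Rounded to 0.1 °C: CPT ≈ 33.7 °C

33.7 °C


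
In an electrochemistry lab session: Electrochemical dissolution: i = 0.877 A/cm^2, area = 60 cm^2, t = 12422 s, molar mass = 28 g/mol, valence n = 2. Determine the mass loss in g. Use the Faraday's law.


Apply Faraday's law: m = i*A*t*M / (n*F)
Total charge passed Q = i*A*t = 0.877*60*12422 = 653645.64 C
m = Q*M/(n*F) = 653645.64*28/(2*96485) = 94.844 g

94.844 g


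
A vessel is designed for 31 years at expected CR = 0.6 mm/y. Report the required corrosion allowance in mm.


Corrosion allowance = CR × design life
CA = 0.6 * 31 = 18.6 mm

18.6 mm


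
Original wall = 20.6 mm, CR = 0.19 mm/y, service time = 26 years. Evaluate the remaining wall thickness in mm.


Remaining wall = original − CR × time
t = 20.6 − 0.19*26 = 20.6 − 4.94 = 15.66 mm

15.66 mm


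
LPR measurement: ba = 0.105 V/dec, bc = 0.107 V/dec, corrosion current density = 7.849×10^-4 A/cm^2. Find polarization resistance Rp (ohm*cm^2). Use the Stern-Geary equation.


Apply the Stern-Geary equation: Rp = ba*bc / (2.303*icorr*(ba+bc))
ba*bc = 0.105*0.107 = 0.011235
ba+bc = 0.212; 2.303*icorr*(ba+bc) = 2.303*7.849×10^-4*0.212 = 3.8321644×10^-4
Rp = 0.011235 / 3.8321644×10^-4 = 29.3 ohm*cm^2

29.3 ohm*cm^2


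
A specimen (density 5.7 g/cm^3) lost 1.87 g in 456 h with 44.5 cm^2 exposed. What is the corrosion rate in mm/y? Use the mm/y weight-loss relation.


Apply the mm/y weight-loss relation: CR = 87600 * W / (D * A * T)
Numerator: 87600 * 1.87 = 163812.0
Denominator: 5.7 * 44.5 * 456 = 115664.4
CR = 163812.0 / 115664.4 = 1.41627 mm/y

1.41627 mm/y


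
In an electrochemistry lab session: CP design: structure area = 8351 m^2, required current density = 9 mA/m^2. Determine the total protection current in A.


I = area * current density, then convert mA → A (÷1000)
I = 8351 * 9 / 1000 = 75.16 A

75.16 A


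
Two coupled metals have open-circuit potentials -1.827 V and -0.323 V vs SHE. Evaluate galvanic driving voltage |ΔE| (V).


Driving voltage is the absolute potential difference.
|ΔE| = |-1.827 − (-0.323)| = 1.504 V

1.504 V


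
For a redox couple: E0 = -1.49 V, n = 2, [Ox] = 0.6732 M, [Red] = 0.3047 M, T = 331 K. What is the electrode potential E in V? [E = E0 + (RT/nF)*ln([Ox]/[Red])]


Apply the Nernst equation: E = E0 + (RT/nF)*ln([Ox]/[Red])
Step 1: RT/nF = 8.314*331/(2*96485) = 0.01426094 V
Step 2: [Ox]/[Red] = 0.6732/0.3047 = 2.209386
Step 3: ln(2.209386) = 0.792715
Step 4: correction = 0.01426094 * 0.792715 = 0.011 V
E = -1.49 + 0.011 = -1.479 V

-1.479 V


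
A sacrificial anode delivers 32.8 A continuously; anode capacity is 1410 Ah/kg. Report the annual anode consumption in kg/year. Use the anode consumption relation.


Annual consumption = current * hours per year / capacity
Rate = 32.8 * 8760 / 1410 = 203.8 kg/year

203.8 kg/year


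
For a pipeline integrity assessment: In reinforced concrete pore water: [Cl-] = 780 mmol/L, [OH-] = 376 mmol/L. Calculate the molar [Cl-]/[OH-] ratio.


Threshold parameter = [Cl-] / [OH-] (molar basis; both in mmol/L, so units cancel)
Ratio = 780 / 376 = 2.07

2.07


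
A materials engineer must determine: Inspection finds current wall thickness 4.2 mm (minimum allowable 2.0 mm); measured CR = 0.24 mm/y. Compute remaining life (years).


Apply the remaining-life relation: RL = (t_current − t_min) / CR
RL = (4.2 − 2.0) / 0.24 = 2.2 / 0.24 = 9.2 years

9.2 years


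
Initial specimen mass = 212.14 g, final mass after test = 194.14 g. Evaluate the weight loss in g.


Weight loss = initial − final
WL = 212.14 − 194.14 = 18.0 g

18.0 g


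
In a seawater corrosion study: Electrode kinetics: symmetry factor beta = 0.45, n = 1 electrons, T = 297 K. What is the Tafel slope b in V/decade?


Apply the Tafel slope relation: b = 2.303*R*T/(beta*n*F)
Numerator: 2.303 * 8.314 * 297 = 5686.7
Denominator: 0.45 * 1 * 96485 = 43418.25
b = 5686.7 / 43418.25 = 0.131 V/decade

0.131 V/decade


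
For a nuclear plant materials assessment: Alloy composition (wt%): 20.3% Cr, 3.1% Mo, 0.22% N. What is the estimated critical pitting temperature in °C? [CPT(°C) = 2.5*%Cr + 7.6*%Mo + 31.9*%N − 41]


Apply the ASTM G48 empirical CPT estimate: CPT(°C) = 2.5*%Cr + 7.6*%Mo + 31.9*%N − 41
2.5*20.3 = 50.75; 7.6*3.1 = 23.56; 31.9*0.22 = 7.018
CPT = 50.75 + 23.56 + 7.018 − 41 = 40.328 °C
Rounded to 0.1 °C: CPT ≈ 40.3 °C

40.3 °C


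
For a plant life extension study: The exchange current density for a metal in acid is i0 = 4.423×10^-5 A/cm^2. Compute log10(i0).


i0 = 4.423×10^-5 A/cm^2
log10(i0) = -4.354

-4.354


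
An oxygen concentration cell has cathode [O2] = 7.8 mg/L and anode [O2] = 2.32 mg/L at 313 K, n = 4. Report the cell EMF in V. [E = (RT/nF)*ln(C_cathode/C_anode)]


Apply the Nernst concentration-cell relation: E = (RT/nF)*ln(C_cathode/C_anode)
RT/nF = 8.314*313/(4*96485) = 0.00674271 V
ln(7.8/2.32) = 1.21256
E = 0.00674271 * 1.21256 = 0.00818 V

0.00818 V


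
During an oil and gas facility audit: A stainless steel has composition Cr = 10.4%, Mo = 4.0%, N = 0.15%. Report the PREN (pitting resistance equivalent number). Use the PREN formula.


Apply the PREN formula: PREN = Cr + 3.3*Mo + 16*N
PREN = 10.4 + 3.3*4.0 + 16*0.15
PREN = 10.4 + 13.2 + 2.4 = 26.0

26.0


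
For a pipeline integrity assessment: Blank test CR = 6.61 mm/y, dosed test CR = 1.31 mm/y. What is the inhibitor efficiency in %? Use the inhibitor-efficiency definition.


Apply the inhibitor-efficiency definition: IE = (CR_blank − CR_inh)/CR_blank × 100
IE = (6.61 − 1.31) / 6.61 × 100
IE = 5.3 / 6.61 × 100 = 80.2 %

80.2 %


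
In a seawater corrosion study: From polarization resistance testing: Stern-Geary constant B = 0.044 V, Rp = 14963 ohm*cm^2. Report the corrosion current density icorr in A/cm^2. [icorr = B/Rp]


Apply the Stern-Geary relation: icorr = B / Rp
icorr = 0.044 / 14963 = 2.941×10^-6 A/cm^2

2.941×10^-6 A/cm^2


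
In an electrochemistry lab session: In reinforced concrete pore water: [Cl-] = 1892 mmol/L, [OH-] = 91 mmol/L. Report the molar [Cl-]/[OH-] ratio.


Threshold parameter = [Cl-] / [OH-] (molar basis; both in mmol/L, so units cancel)
Ratio = 1892 / 91 = 20.79

20.79


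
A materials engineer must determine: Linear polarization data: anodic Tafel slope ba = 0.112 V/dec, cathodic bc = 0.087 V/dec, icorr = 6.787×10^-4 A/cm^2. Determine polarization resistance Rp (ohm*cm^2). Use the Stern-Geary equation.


Apply the Stern-Geary equation: Rp = ba*bc / (2.303*icorr*(ba+bc))
ba*bc = 0.112*0.087 = 0.009744
ba+bc = 0.199; 2.303*icorr*(ba+bc) = 2.303*6.787×10^-4*0.199 = 3.1104617×10^-4
Rp = 0.009744 / 3.1104617×10^-4 = 31.33 ohm*cm^2

31.33 ohm*cm^2


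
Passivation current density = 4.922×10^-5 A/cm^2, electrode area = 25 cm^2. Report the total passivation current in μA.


I = i_pass * A, then convert A → μA (×10^6)
I = 4.922×10^-5 * 25 * 10^6 = 1230.5 μA

1230.5 μA


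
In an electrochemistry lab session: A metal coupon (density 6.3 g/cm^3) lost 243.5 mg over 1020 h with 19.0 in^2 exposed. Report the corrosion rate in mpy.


Apply the mpy weight-loss relation: CR = 534 * W / (D * A * T)
Numerator: 534 * 243.5 = 130029.0
Denominator: 6.3 * 19.0 * 1020 = 122094.0
CR = 130029.0 / 122094.0 = 1.065 mpy

1.065 mpy


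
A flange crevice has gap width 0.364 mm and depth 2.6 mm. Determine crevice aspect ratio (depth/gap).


Aspect ratio = depth / gap
Ratio = 2.6 / 0.364 = 7.1

7.1


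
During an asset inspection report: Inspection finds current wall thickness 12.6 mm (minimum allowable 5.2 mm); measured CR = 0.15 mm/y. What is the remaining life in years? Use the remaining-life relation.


Apply the remaining-life relation: RL = (t_current − t_min) / CR
RL = (12.6 − 5.2) / 0.15 = 7.4 / 0.15 = 49.3 years

49.3 years


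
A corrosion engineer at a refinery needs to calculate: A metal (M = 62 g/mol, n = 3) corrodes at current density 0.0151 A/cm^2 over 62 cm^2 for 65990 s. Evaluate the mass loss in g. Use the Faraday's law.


Apply Faraday's law: m = i*A*t*M / (n*F)
Total charge passed Q = i*A*t = 0.0151*62*65990 = 61779.838 C
m = Q*M/(n*F) = 61779.838*62/(3*96485) = 13.233 g

13.233 g


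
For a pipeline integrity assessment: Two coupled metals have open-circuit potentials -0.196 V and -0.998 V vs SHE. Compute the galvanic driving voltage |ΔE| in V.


Driving voltage is the absolute potential difference.
|ΔE| = |-0.196 − (-0.998)| = 0.802 V

0.802 V


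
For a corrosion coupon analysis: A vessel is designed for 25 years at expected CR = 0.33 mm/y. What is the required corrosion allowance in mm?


Corrosion allowance = CR × design life
CA = 0.33 * 25 = 8.25 mm

8.25 mm


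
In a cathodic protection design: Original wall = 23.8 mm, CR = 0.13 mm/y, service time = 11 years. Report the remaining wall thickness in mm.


Remaining wall = original − CR × time
t = 23.8 − 0.13*11 = 23.8 − 1.43 = 22.37 mm

22.37 mm


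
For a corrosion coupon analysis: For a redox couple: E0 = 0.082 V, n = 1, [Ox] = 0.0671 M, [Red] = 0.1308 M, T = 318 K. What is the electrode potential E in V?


Apply the Nernst equation: E = E0 + (RT/nF)*ln([Ox]/[Red])
Step 1: RT/nF = 8.314*318/(1*96485) = 0.02740169 V
Step 2: [Ox]/[Red] = 0.0671/0.1308 = 0.512997
Step 3: ln(0.512997) = -0.667485
Step 4: correction = 0.02740169 * -0.667485 = -0.0183 V
E = 0.082 + -0.0183 = 0.0637 V

0.0637 V


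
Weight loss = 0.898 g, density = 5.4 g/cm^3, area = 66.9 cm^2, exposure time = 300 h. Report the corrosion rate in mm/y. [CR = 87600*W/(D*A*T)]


Apply the mm/y weight-loss relation: CR = 87600 * W / (D * A * T)
Numerator: 87600 * 0.898 = 78664.8
Denominator: 5.4 * 66.9 * 300 = 108378.0
CR = 78664.8 / 108378.0 = 0.7258 mm/y

0.7258 mm/y


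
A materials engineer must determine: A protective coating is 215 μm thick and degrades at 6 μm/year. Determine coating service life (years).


Service life = thickness / degradation rate
Life = 215 / 6 = 35.8 years

35.8 years


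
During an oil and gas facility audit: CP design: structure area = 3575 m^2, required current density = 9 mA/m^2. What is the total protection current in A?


I = area * current density, then convert mA → A (÷1000)
I = 3575 * 9 / 1000 = 32.18 A

32.18 A


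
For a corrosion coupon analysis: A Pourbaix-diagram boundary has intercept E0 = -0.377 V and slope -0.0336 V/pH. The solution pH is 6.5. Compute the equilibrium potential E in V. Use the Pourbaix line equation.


Apply the Pourbaix line equation: E = E0 + slope*pH
E = -0.377 + (-0.0336)*6.5 = -0.377 + (-0.2184) = -0.5954 V
Rounded to 4 decimal places: E = -0.5954 V

-0.5954 V


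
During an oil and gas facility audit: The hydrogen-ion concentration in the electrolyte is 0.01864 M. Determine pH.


pH = −log10[H+]
pH = −log10(0.01864) = 1.73

1.73


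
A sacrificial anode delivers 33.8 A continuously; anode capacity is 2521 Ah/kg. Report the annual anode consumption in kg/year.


Annual consumption = current * hours per year / capacity
Rate = 33.8 * 8760 / 2521 = 117.4 kg/year

117.4 kg/year


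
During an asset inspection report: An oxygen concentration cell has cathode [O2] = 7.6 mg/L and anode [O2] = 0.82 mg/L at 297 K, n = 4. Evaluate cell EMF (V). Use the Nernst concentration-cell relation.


Apply the Nernst concentration-cell relation: E = (RT/nF)*ln(C_cathode/C_anode)
RT/nF = 8.314*297/(4*96485) = 0.00639804 V
ln(7.6/0.82) = 2.2266
E = 0.00639804 * 2.2266 = 0.01425 V

0.01425 V


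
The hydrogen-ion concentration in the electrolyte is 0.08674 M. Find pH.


pH = −log10[H+]
pH = −log10(0.08674) = 1.06

1.06


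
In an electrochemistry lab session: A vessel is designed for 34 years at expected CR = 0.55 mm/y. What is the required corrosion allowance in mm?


Corrosion allowance = CR × design life
CA = 0.55 * 34 = 18.7 mm

18.7 mm


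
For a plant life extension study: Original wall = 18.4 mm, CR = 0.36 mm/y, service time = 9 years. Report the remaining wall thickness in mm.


Remaining wall = original − CR × time
t = 18.4 − 0.36*9 = 18.4 − 3.24 = 15.16 mm

15.16 mm


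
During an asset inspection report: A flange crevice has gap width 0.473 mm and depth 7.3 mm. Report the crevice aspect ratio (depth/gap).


Aspect ratio = depth / gap
Ratio = 7.3 / 0.473 = 15.4

15.4


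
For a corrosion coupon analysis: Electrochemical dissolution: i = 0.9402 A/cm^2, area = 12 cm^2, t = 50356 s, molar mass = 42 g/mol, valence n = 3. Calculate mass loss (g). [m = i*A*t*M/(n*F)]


Apply Faraday's law: m = i*A*t*M / (n*F)
Total charge passed Q = i*A*t = 0.9402*12*50356 = 568136.5344 C
m = Q*M/(n*F) = 568136.5344*42/(3*96485) = 82.437 g

82.437 g


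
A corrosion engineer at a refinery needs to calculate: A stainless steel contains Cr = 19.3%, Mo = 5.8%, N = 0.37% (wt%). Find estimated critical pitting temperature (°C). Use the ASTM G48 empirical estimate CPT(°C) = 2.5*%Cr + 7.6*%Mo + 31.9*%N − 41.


Apply the ASTM G48 empirical CPT estimate: CPT(°C) = 2.5*%Cr + 7.6*%Mo + 31.9*%N − 41
2.5*19.3 = 48.25; 7.6*5.8 = 44.08; 31.9*0.37 = 11.803
CPT = 48.25 + 44.08 + 11.803 − 41 = 63.133 °C
Rounded to 0.1 °C: CPT ≈ 63.1 °C

63.1 °C


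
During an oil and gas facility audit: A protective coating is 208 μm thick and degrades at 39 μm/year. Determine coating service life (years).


Service life = thickness / degradation rate
Life = 208 / 39 = 5.3 years

5.3 years


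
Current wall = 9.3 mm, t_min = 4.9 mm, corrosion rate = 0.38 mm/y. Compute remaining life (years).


Apply the remaining-life relation: RL = (t_current − t_min) / CR
RL = (9.3 − 4.9) / 0.38 = 4.4 / 0.38 = 11.6 years

11.6 years


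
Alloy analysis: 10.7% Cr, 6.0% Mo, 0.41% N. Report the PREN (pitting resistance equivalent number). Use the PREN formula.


Apply the PREN formula: PREN = Cr + 3.3*Mo + 16*N
PREN = 10.7 + 3.3*6.0 + 16*0.41
PREN = 10.7 + 19.8 + 6.56 = 37.06

37.06


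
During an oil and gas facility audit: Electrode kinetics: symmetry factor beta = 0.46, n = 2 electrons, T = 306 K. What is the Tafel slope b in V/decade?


Apply the Tafel slope relation: b = 2.303*R*T/(beta*n*F)
Numerator: 2.303 * 8.314 * 306 = 5859.03
Denominator: 0.46 * 2 * 96485 = 88766.2
b = 5859.03 / 88766.2 = 0.066 V/decade

0.066 V/decade


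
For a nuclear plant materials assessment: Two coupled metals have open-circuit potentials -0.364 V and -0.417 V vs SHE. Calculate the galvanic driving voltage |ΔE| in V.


Driving voltage is the absolute potential difference.
|ΔE| = |-0.364 − (-0.417)| = 0.053 V

0.053 V


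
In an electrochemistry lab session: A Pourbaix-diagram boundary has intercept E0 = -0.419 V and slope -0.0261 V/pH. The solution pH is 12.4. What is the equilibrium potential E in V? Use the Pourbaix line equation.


Apply the Pourbaix line equation: E = E0 + slope*pH
E = -0.419 + (-0.0261)*12.4 = -0.419 + (-0.32364) = -0.74264 V
Rounded to 4 decimal places: E = -0.7426 V

-0.7426 V


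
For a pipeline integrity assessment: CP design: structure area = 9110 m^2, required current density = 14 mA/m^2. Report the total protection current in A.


I = area * current density, then convert mA → A (÷1000)
I = 9110 * 14 / 1000 = 127.54 A

127.54 A


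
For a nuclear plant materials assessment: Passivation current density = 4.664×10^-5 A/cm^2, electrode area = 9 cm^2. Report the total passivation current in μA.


I = i_pass * A, then convert A → μA (×10^6)
I = 4.664×10^-5 * 9 * 10^6 = 419.76 μA

419.76 μA


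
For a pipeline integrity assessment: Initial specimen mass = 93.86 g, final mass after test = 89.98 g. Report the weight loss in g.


Weight loss = initial − final
WL = 93.86 − 89.98 = 3.88 g

3.88 g


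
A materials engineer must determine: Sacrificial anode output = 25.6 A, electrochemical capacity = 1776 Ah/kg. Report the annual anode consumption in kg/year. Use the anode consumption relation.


Annual consumption = current * hours per year / capacity
Rate = 25.6 * 8760 / 1776 = 126.3 kg/year

126.3 kg/year


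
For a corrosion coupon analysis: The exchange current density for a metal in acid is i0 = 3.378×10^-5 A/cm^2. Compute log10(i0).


i0 = 3.378×10^-5 A/cm^2
log10(i0) = -4.471

-4.471


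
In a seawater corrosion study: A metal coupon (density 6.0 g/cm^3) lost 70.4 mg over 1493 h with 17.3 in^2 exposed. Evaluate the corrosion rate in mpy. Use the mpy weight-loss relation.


Apply the mpy weight-loss relation: CR = 534 * W / (D * A * T)
Numerator: 534 * 70.4 = 37593.6
Denominator: 6.0 * 17.3 * 1493 = 154973.4
CR = 37593.6 / 154973.4 = 0.243 mpy

0.243 mpy


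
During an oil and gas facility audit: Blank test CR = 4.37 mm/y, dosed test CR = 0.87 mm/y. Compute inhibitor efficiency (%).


Apply the inhibitor-efficiency definition: IE = (CR_blank − CR_inh)/CR_blank × 100
IE = (4.37 − 0.87) / 4.37 × 100
IE = 3.5 / 4.37 × 100 = 80.1 %

80.1 %


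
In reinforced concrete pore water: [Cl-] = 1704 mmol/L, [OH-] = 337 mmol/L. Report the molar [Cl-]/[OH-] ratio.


Threshold parameter = [Cl-] / [OH-] (molar basis; both in mmol/L, so units cancel)
Ratio = 1704 / 337 = 5.06

5.06


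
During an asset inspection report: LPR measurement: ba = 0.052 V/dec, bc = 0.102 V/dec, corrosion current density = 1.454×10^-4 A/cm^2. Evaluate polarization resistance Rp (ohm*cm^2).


Apply the Stern-Geary equation: Rp = ba*bc / (2.303*icorr*(ba+bc))
ba*bc = 0.052*0.102 = 0.005304
ba+bc = 0.154; 2.303*icorr*(ba+bc) = 2.303*1.454×10^-4*0.154 = 5.1567855×10^-5
Rp = 0.005304 / 5.1567855×10^-5 = 102.9 ohm*cm^2

102.9 ohm*cm^2


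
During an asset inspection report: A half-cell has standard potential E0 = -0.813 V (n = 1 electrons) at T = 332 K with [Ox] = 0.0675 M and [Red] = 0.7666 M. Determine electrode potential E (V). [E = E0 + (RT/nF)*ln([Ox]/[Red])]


Apply the Nernst equation: E = E0 + (RT/nF)*ln([Ox]/[Red])
Step 1: RT/nF = 8.314*332/(1*96485) = 0.02860805 V
Step 2: [Ox]/[Red] = 0.0675/0.7666 = 0.088051
Step 3: ln(0.088051) = -2.429839
Step 4: correction = 0.02860805 * -2.429839 = -0.0695 V
E = -0.813 + -0.0695 = -0.8825 V

-0.8825 V


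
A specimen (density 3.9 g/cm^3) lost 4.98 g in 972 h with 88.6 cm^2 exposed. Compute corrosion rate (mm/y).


Apply the mm/y weight-loss relation: CR = 87600 * W / (D * A * T)
Numerator: 87600 * 4.98 = 436248.0
Denominator: 3.9 * 88.6 * 972 = 335864.88
CR = 436248.0 / 335864.88 = 1.29888 mm/y

1.29888 mm/y


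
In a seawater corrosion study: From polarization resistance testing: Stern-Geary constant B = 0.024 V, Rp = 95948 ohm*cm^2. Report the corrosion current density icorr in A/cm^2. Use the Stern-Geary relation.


Apply the Stern-Geary relation: icorr = B / Rp
icorr = 0.024 / 95948 = 2.501×10^-7 A/cm^2

2.501×10^-7 A/cm^2


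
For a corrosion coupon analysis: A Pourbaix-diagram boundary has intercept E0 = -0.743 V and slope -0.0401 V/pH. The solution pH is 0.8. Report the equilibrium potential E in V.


Apply the Pourbaix line equation: E = E0 + slope*pH
E = -0.743 + (-0.0401)*0.8 = -0.743 + (-0.03208) = -0.77508 V
Rounded to 3 decimal places: E = -0.775 V

-0.775 V


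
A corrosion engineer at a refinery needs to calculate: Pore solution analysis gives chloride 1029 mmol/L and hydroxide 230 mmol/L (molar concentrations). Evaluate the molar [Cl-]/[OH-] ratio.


Threshold parameter = [Cl-] / [OH-] (molar basis; both in mmol/L, so units cancel)
Ratio = 1029 / 230 = 4.47

4.47


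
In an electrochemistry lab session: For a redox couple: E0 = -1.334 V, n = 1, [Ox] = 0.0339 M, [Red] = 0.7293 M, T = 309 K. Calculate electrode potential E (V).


Apply the Nernst equation: E = E0 + (RT/nF)*ln([Ox]/[Red])
Step 1: RT/nF = 8.314*309/(1*96485) = 0.02662617 V
Step 2: [Ox]/[Red] = 0.0339/0.7293 = 0.046483
Step 3: ln(0.046483) = -3.068669
Step 4: correction = 0.02662617 * -3.068669 = -0.082 V
E = -1.334 + -0.082 = -1.416 V

-1.416 V


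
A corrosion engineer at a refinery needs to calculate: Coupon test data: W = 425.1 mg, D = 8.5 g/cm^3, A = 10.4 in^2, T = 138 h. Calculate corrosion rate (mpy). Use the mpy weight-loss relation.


Apply the mpy weight-loss relation: CR = 534 * W / (D * A * T)
Numerator: 534 * 425.1 = 227003.4
Denominator: 8.5 * 10.4 * 138 = 12199.2
CR = 227003.4 / 12199.2 = 18.608 mpy

18.608 mpy


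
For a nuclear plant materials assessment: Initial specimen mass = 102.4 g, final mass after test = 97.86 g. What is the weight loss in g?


Weight loss = initial − final
WL = 102.4 − 97.86 = 4.54 g

4.54 g


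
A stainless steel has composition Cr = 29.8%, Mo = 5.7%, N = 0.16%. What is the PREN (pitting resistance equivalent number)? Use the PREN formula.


Apply the PREN formula: PREN = Cr + 3.3*Mo + 16*N
PREN = 29.8 + 3.3*5.7 + 16*0.16
PREN = 29.8 + 18.81 + 2.56 = 51.17

51.17


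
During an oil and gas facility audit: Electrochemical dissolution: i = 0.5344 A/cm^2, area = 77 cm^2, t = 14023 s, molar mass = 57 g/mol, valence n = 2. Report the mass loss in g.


Apply Faraday's law: m = i*A*t*M / (n*F)
Total charge passed Q = i*A*t = 0.5344*77*14023 = 577029.6224 C
m = Q*M/(n*F) = 577029.6224*57/(2*96485) = 170.4446 g

170.4446 g


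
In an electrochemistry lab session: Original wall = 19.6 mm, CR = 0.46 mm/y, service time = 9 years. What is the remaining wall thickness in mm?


Remaining wall = original − CR × time
t = 19.6 − 0.46*9 = 19.6 − 4.14 = 15.46 mm

15.46 mm


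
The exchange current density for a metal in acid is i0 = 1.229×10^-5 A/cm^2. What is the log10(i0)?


i0 = 1.229×10^-5 A/cm^2
log10(i0) = -4.91

-4.91


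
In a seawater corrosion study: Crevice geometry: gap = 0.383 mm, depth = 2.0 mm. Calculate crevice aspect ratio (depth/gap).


Aspect ratio = depth / gap
Ratio = 2.0 / 0.383 = 5.2

5.2


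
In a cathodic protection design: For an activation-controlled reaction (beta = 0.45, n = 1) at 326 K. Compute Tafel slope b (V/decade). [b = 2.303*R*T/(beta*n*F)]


Apply the Tafel slope relation: b = 2.303*R*T/(beta*n*F)
Numerator: 2.303 * 8.314 * 326 = 6241.97
Denominator: 0.45 * 1 * 96485 = 43418.25
b = 6241.97 / 43418.25 = 0.1438 V/decade

0.1438 V/decade


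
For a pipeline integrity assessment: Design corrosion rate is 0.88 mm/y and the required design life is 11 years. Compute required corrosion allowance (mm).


Corrosion allowance = CR × design life
CA = 0.88 * 11 = 9.68 mm

9.68 mm


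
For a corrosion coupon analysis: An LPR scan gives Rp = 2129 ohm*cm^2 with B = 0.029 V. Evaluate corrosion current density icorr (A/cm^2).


Apply the Stern-Geary relation: icorr = B / Rp
icorr = 0.029 / 2129 = 1.362×10^-5 A/cm^2

1.362×10^-5 A/cm^2


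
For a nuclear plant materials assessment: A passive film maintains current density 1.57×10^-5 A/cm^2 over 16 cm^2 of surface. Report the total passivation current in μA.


I = i_pass * A, then convert A → μA (×10^6)
I = 1.57×10^-5 * 16 * 10^6 = 251.2 μA

251.2 μA


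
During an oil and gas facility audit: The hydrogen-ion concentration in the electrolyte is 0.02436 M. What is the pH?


pH = −log10[H+]
pH = −log10(0.02436) = 1.61

1.61


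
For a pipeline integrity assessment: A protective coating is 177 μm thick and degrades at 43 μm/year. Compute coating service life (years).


Service life = thickness / degradation rate
Life = 177 / 43 = 4.1 years

4.1 years


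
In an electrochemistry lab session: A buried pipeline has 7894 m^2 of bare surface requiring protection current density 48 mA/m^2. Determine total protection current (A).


I = area * current density, then convert mA → A (÷1000)
I = 7894 * 48 / 1000 = 378.91 A

378.91 A


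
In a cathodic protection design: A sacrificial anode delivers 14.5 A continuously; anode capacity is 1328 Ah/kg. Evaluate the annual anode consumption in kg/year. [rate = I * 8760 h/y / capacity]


Annual consumption = current * hours per year / capacity
Rate = 14.5 * 8760 / 1328 = 95.6 kg/year

95.6 kg/year


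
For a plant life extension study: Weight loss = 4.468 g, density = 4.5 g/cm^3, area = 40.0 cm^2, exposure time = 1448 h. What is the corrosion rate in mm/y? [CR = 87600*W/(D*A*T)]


Apply the mm/y weight-loss relation: CR = 87600 * W / (D * A * T)
Numerator: 87600 * 4.468 = 391396.8
Denominator: 4.5 * 40.0 * 1448 = 260640.0
CR = 391396.8 / 260640.0 = 1.501676 mm/y

1.501676 mm/y


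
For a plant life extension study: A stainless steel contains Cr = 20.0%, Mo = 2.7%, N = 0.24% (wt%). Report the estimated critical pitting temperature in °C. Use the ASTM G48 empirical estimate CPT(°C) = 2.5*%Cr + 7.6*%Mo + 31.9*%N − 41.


Apply the ASTM G48 empirical CPT estimate: CPT(°C) = 2.5*%Cr + 7.6*%Mo + 31.9*%N − 41
2.5*20.0 = 50; 7.6*2.7 = 20.52; 31.9*0.24 = 7.656
CPT = 50 + 20.52 + 7.656 − 41 = 37.176 °C
Rounded to 0.1 °C: CPT ≈ 37.2 °C

37.2 °C


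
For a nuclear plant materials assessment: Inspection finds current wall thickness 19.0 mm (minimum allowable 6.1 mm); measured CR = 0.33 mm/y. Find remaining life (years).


Apply the remaining-life relation: RL = (t_current − t_min) / CR
RL = (19.0 − 6.1) / 0.33 = 12.9 / 0.33 = 39.1 years

39.1 years


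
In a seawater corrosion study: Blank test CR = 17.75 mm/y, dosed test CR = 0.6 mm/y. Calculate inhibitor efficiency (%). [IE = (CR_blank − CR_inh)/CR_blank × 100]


Apply the inhibitor-efficiency definition: IE = (CR_blank − CR_inh)/CR_blank × 100
IE = (17.75 − 0.6) / 17.75 × 100
IE = 17.15 / 17.75 × 100 = 96.6 %

96.6 %


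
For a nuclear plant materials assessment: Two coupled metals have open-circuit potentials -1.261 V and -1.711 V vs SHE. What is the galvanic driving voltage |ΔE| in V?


Driving voltage is the absolute potential difference.
|ΔE| = |-1.261 − (-1.711)| = 0.45 V

0.45 V


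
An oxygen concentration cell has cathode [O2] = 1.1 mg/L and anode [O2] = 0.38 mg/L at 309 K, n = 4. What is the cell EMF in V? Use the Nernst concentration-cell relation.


Apply the Nernst concentration-cell relation: E = (RT/nF)*ln(C_cathode/C_anode)
RT/nF = 8.314*309/(4*96485) = 0.00665654 V
ln(1.1/0.38) = 1.06289
E = 0.00665654 * 1.06289 = 0.00708 V

0.00708 V


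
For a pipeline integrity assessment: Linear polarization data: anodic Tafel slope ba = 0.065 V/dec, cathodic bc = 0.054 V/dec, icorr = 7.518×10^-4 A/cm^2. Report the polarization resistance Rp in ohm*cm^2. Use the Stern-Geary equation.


Apply the Stern-Geary equation: Rp = ba*bc / (2.303*icorr*(ba+bc))
ba*bc = 0.065*0.054 = 0.00351
ba+bc = 0.119; 2.303*icorr*(ba+bc) = 2.303*7.518×10^-4*0.119 = 2.0603605×10^-4
Rp = 0.00351 / 2.0603605×10^-4 = 17.0 ohm*cm^2

17.0 ohm*cm^2


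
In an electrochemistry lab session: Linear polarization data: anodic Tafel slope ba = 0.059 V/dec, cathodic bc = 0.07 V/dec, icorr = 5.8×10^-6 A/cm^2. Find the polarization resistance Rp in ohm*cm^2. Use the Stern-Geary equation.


Apply the Stern-Geary equation: Rp = ba*bc / (2.303*icorr*(ba+bc))
ba*bc = 0.059*0.07 = 0.00413
ba+bc = 0.129; 2.303*icorr*(ba+bc) = 2.303*5.8×10^-6*0.129 = 1.7231046×10^-6
Rp = 0.00413 / 1.7231046×10^-6 = 2396.84 ohm*cm^2

2396.84 ohm*cm^2


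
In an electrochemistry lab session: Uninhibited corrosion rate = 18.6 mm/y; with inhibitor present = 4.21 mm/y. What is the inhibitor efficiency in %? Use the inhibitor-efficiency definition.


Apply the inhibitor-efficiency definition: IE = (CR_blank − CR_inh)/CR_blank × 100
IE = (18.6 − 4.21) / 18.6 × 100
IE = 14.39 / 18.6 × 100 = 77.4 %

77.4 %


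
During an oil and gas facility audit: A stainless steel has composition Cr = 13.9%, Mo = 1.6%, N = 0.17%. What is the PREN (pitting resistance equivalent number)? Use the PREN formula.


Apply the PREN formula: PREN = Cr + 3.3*Mo + 16*N
PREN = 13.9 + 3.3*1.6 + 16*0.17
PREN = 13.9 + 5.28 + 2.72 = 21.9

21.9


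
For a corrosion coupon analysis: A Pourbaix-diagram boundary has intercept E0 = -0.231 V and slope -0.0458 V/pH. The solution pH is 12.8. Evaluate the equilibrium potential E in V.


Apply the Pourbaix line equation: E = E0 + slope*pH
E = -0.231 + (-0.0458)*12.8 = -0.231 + (-0.58624) = -0.81724 V
Rounded to 3 decimal places: E = -0.817 V

-0.817 V


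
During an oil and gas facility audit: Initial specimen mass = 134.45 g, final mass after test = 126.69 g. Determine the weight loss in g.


Weight loss = initial − final
WL = 134.45 − 126.69 = 7.76 g

7.76 g


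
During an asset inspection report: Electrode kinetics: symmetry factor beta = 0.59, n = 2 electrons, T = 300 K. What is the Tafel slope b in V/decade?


Apply the Tafel slope relation: b = 2.303*R*T/(beta*n*F)
Numerator: 2.303 * 8.314 * 300 = 5744.14
Denominator: 0.59 * 2 * 96485 = 113852.3
b = 5744.14 / 113852.3 = 0.05 V/decade

0.05 V/decade


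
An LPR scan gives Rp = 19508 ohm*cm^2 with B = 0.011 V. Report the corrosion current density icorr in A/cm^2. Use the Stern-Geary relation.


Apply the Stern-Geary relation: icorr = B / Rp
icorr = 0.011 / 19508 = 5.639×10^-7 A/cm^2

5.639×10^-7 A/cm^2


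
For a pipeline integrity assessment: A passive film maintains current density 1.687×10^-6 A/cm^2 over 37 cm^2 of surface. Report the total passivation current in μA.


I = i_pass * A, then convert A → μA (×10^6)
I = 1.687×10^-6 * 37 * 10^6 = 62.42 μA

62.42 μA


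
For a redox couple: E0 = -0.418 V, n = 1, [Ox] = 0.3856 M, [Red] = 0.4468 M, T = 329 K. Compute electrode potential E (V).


Apply the Nernst equation: E = E0 + (RT/nF)*ln([Ox]/[Red])
Step 1: RT/nF = 8.314*329/(1*96485) = 0.02834955 V
Step 2: [Ox]/[Red] = 0.3856/0.4468 = 0.863026
Step 3: ln(0.863026) = -0.14731
Step 4: correction = 0.02834955 * -0.14731 = -0.0042 V
E = -0.418 + -0.0042 = -0.4222 V

-0.4222 V
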